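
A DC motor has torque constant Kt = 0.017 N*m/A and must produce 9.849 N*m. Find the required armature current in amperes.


I = tau / Kt = 9.849/0.017 = 579.3529

579.3529 A


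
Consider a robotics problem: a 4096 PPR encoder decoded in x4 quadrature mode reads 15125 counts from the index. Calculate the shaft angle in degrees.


angle = counts * 360 / (PPR*4) = 15125 * 360 / 16384 = 332.3364

332.3364 degrees


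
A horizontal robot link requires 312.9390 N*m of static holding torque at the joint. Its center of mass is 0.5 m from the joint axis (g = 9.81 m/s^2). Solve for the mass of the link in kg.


m = tau / (g*L) = 312.9390 / (9.81 * 0.5) = 63.8000

63.8000 kg


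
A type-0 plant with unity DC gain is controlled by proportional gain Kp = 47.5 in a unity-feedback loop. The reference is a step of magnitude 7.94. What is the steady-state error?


e_ss = R/(1 + Kp) = 7.94/(1 + 47.5) = 7.94/48.5000 = 0.1637

0.1637


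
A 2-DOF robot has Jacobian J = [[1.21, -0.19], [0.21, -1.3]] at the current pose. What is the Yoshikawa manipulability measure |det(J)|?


det(J) = 1.21*-1.3 - (-0.19)*(0.21) = -1.5331
|det(J)| = 1.5331

1.5331


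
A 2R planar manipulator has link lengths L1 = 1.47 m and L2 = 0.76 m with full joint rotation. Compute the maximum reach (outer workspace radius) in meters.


r_max = L1 + L2 = 1.47 + 0.76 = 2.2300

2.2300 m


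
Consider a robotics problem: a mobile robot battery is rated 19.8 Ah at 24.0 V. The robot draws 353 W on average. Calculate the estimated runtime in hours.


E = 19.8*24.0 = 475.2000 Wh
t = E/P = 475.2000/353 = 1.3462

1.3462 hours


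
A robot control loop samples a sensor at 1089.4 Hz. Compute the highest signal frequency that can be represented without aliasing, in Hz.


f_max = f_s/2 = 1089.4/2 = 544.7000

544.7000 Hz


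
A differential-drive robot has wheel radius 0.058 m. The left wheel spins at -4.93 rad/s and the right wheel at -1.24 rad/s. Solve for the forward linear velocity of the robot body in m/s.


v = r*(wR + wL)/2 = 0.058*(-1.24 + -4.93)/2 = -0.1789

-0.1789 m/s


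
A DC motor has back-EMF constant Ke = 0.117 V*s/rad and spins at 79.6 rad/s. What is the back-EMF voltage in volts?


V_emf = Ke * omega = 0.117*79.6 = 9.3132

9.3132 V


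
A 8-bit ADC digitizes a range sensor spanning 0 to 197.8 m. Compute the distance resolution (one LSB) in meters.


res = range / 2^n = 197.8/2^8 = 197.8/256 = 0.7727

0.7727 m


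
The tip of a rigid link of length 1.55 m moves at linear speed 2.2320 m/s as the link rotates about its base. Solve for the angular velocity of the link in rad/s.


omega = v / L = 2.2320 / 1.55 = 1.4400

1.4400 rad/s


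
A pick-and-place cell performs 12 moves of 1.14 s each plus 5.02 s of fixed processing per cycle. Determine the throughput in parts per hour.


T_cycle = 12*1.14 + 5.02 = 18.7000 s
rate = 3600/T = 192.5134

192.5134 parts/hour


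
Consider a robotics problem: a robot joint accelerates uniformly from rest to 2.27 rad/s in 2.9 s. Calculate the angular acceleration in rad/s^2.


alpha = delta_omega / t = 2.27 / 2.9 = 0.7828

0.7828 rad/s^2


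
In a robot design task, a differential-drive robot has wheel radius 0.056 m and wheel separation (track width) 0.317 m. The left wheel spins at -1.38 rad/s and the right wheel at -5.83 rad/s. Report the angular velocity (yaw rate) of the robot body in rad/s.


omega = r*(wR - wL)/L = 0.056*(-5.83 - (-1.38))/0.317 = -0.7861

-0.7861 rad/s


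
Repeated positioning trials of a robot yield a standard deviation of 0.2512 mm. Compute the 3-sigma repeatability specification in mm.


repeatability = 3*sigma = 3*0.2512 = 0.7536

0.7536 mm


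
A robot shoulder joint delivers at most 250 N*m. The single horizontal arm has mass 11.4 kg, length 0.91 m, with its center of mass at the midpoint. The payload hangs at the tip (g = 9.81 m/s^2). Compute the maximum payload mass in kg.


tau_arm = m_arm*g*(L/2) = 11.4*9.81*0.91/2 = 50.8845 N*m
tau_payload = tau_max - tau_arm = 250 - 50.8845 = 199.1155
m_payload = tau_payload / (g*L) = 199.1155 / (9.81*0.91) = 22.3046

22.3046 kg


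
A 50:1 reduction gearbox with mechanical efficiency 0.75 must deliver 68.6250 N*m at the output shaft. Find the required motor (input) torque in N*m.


tau_in = tau_out / (N * eta) = 68.6250 / (50 * 0.75) = 1.8300

1.8300 N*m


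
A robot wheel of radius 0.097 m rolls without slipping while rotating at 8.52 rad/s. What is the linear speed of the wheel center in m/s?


v = omega * r = 8.52 * 0.097 = 0.8264

0.8264 m/s


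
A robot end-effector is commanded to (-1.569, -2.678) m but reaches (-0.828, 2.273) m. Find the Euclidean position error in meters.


dx = -0.828 - (-1.569) = 0.7410, dy = 2.273 - (-2.678) = 4.9510
err = sqrt(0.549081 + 24.512401) = 5.0061

5.0061 m


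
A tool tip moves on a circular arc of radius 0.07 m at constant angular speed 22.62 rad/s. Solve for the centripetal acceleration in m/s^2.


a_c = omega^2 * r = 22.62^2 * 0.07 = 35.8165

35.8165 m/s^2


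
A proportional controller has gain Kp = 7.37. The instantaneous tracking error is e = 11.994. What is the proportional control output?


u_P = Kp * e = 7.37 * 11.994 = 88.3958

88.3958


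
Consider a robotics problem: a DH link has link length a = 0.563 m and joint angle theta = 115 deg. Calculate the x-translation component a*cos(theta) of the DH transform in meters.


a*cos(theta) = 0.563*cos(115 deg) = -0.2379

-0.2379 m


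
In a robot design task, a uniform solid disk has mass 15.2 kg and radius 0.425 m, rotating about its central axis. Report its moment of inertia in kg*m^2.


I = (1/2)*m*R^2 = 0.5*15.2*0.425^2 = 1.3727

1.3727 kg*m^2


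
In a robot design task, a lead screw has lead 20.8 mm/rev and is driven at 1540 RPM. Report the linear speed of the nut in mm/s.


v = lead * (RPM/60) = 20.8*1540/60 = 533.8667

533.8667 mm/s


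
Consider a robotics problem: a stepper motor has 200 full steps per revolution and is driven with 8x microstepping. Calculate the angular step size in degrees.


step = 360/(200*8) = 360/1600 = 0.2250

0.2250 degrees


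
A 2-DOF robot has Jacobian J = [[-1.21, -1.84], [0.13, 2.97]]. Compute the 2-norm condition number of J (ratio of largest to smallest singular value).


JJ^T eigenvalues: trace(JJ^T) = 13.6875, det(JJ^T) = det(J)^2 = 11.25267025
s_max^2 = (13.6875 + sqrt(142.33697525))/2 = 12.80900304
s_min^2 = (13.6875 - sqrt(142.33697525))/2 = 0.87849696
kappa = s_max/s_min = sqrt(12.80900304/0.87849696) = 3.8185

3.8185


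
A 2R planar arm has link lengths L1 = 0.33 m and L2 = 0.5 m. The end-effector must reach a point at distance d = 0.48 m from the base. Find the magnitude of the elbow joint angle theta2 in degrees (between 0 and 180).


cos(th2) = (d^2 - L1^2 - L2^2)/(2*L1*L2) = (0.48^2 - 0.33^2 - 0.5^2)/(2*0.33*0.5) = -0.38939394
th2 = acos(-0.38939394) = 112.9168 deg

112.9168 degrees


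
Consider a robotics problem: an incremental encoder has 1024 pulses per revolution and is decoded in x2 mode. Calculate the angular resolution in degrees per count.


resolution = 360 / (PPR * 2) = 360 / 2048 = 0.1758

0.1758 degrees


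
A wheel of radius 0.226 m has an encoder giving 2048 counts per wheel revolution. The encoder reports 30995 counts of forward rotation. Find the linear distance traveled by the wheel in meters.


revs = 30995/2048 = 15.134277
d = revs * 2*pi*r = 15.134277 * 2*pi*0.226 = 21.4907

21.4907 m


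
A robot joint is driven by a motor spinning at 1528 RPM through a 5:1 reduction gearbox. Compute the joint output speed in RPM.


omega_joint = omega_motor / N = 1528 / 5 = 305.6000

305.6000 RPM


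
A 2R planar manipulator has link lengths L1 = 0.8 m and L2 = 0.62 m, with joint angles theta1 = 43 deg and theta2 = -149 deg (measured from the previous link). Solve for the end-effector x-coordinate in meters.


x = L1*cos(th1) + L2*cos(th1+th2) = 0.8*cos(43 deg) + 0.62*cos(-106 deg) = 0.4142

0.4142 m


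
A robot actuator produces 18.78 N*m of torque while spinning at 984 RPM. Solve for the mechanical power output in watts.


omega = 984 * 2*pi/60 = 103.044239 rad/s
P = tau * omega = 18.78 * 103.044239 = 1935.1708

1935.1708 W


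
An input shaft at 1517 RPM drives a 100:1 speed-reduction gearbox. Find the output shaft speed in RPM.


omega_out = omega_in / N = 1517 / 100 = 15.1700

15.1700 RPM


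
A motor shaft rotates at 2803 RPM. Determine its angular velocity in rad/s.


omega = 2803 * 2*pi/60 = 293.5295

293.5295 rad/s


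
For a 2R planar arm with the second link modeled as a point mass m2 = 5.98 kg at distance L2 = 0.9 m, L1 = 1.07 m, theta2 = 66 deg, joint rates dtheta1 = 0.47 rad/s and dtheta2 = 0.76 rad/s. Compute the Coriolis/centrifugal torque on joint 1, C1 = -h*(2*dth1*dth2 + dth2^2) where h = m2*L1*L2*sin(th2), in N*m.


h = m2*L1*L2*sin(th2) = 5.98*1.07*0.9*sin(66 deg) = 5.260871
C1 = -h*(2*0.47*0.76 + 0.76^2) = -5.260871*1.2920 = -6.7970

-6.7970 N*m


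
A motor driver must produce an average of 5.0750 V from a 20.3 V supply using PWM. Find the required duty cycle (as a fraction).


D = V_avg/V_supply = 5.0750/20.3 = 0.2500

0.2500


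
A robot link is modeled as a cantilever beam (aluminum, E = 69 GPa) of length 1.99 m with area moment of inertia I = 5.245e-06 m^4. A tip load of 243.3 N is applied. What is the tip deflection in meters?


delta = F*L^3/(3*E*I) = 243.3*1.99^3/(3*6.900e+10*5.245e-06)
      = 1917.3497367/1085715 = 0.0018

0.0018 m


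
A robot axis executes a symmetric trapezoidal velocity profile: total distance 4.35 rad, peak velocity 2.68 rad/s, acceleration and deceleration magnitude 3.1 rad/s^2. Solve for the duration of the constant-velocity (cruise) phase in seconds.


t_acc = v/a = 0.864516 s, d_acc = v^2/(2a) = 1.158452 rad each
d_cruise = 4.35 - 2*1.158452 = 2.033096 rad
t_cruise = d_cruise/v = 2.033096/2.68 = 0.7586

0.7586 s


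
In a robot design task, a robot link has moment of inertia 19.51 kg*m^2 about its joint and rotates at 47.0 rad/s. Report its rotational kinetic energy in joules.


KE = (1/2)*I*omega^2 = 0.5*19.51*47.0^2 = 21548.7950

21548.7950 J


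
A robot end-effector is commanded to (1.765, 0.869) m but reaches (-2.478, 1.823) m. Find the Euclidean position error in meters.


dx = -2.478 - (1.765) = -4.2430, dy = 1.823 - (0.869) = 0.9540
err = sqrt(18.003049 + 0.910116) = 4.3489

4.3489 m


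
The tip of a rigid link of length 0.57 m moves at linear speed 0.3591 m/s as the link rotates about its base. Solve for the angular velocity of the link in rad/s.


omega = v / L = 0.3591 / 0.57 = 0.6300

0.6300 rad/s


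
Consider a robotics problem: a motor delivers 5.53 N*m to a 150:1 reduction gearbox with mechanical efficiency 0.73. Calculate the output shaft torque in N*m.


tau_out = tau_in * N * eta = 5.53 * 150 * 0.73 = 605.5350

605.5350 N*m


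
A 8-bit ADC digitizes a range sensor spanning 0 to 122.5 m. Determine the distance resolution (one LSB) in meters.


res = range / 2^n = 122.5/2^8 = 122.5/256 = 0.4785

0.4785 m


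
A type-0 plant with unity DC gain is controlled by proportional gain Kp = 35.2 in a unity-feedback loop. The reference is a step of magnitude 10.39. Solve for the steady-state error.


e_ss = R/(1 + Kp) = 10.39/(1 + 35.2) = 10.39/36.2000 = 0.2870

0.2870


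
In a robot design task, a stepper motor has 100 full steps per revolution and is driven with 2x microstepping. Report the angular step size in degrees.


step = 360/(100*2) = 360/200 = 1.8000

1.8000 degrees


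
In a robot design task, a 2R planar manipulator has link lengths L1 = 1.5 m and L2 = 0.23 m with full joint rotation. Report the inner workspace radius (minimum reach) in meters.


r_min = |L1 - L2| = |1.5 - 0.23| = 1.2700

1.2700 m


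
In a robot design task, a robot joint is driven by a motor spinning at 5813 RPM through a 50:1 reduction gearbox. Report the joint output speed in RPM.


omega_joint = omega_motor / N = 5813 / 50 = 116.2600

116.2600 RPM


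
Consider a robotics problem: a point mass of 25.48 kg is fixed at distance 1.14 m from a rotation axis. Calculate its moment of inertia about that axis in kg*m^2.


I = m*r^2 = 25.48*1.14^2 = 33.1138

33.1138 kg*m^2


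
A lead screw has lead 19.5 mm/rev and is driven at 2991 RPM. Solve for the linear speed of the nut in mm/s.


v = lead * (RPM/60) = 19.5*2991/60 = 972.0750

972.0750 mm/s


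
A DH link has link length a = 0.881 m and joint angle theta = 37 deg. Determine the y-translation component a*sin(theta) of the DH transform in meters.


a*sin(theta) = 0.881*sin(37 deg) = 0.5302

0.5302 m


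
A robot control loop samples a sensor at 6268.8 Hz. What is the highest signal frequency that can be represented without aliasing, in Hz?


f_max = f_s/2 = 6268.8/2 = 3134.4000

3134.4000 Hz


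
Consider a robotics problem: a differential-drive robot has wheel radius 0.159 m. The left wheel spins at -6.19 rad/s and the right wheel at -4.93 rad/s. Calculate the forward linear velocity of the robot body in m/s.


v = r*(wR + wL)/2 = 0.159*(-4.93 + -6.19)/2 = -0.8840

-0.8840 m/s


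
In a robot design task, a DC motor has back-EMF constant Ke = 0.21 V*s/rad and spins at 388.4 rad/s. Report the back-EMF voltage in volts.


V_emf = Ke * omega = 0.21*388.4 = 81.5640

81.5640 V


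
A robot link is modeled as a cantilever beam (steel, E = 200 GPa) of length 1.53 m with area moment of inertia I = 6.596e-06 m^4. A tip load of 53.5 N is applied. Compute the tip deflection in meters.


delta = F*L^3/(3*E*I) = 53.5*1.53^3/(3*2.000e+11*6.596e-06)
      = 191.6143695/3957600 = 4.8417e-05

4.8417e-05 m


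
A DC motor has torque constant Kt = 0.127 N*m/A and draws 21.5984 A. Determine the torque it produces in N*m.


tau = Kt * I = 0.127*21.5984 = 2.7430

2.7430 N*m


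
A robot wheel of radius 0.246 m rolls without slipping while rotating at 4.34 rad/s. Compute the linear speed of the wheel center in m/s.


v = omega * r = 4.34 * 0.246 = 1.0676

1.0676 m/s


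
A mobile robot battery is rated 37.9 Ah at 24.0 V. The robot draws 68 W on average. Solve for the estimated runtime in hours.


E = 37.9*24.0 = 909.6000 Wh
t = E/P = 909.6000/68 = 13.3765

13.3765 hours


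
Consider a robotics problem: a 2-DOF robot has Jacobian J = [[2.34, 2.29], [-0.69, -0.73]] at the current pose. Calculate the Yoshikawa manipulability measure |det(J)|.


det(J) = 2.34*-0.73 - (2.29)*(-0.69) = -0.1281
|det(J)| = 0.1281

0.1281


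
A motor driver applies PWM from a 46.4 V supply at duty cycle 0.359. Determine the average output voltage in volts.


V_avg = V_supply * D = 46.4*0.359 = 16.6576

16.6576 V


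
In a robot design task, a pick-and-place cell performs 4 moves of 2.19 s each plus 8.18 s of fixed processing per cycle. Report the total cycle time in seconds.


T = 4*2.19 + 8.18 = 16.9400

16.9400 s


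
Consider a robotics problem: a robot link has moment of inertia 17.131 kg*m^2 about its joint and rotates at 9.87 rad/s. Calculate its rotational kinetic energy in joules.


KE = (1/2)*I*omega^2 = 0.5*17.131*9.87^2 = 834.4245

834.4245 J


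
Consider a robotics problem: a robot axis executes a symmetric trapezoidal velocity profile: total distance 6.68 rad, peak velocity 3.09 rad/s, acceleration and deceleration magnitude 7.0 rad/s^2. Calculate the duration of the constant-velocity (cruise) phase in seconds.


t_acc = v/a = 0.441429 s, d_acc = v^2/(2a) = 0.682007 rad each
d_cruise = 6.68 - 2*0.682007 = 5.315986 rad
t_cruise = d_cruise/v = 5.315986/3.09 = 1.7204

1.7204 s


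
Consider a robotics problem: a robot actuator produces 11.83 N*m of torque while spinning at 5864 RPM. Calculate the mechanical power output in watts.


omega = 5864 * 2*pi/60 = 614.076644 rad/s
P = tau * omega = 11.83 * 614.076644 = 7264.5267

7264.5267 W


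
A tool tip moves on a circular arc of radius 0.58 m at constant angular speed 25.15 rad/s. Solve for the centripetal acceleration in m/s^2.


a_c = omega^2 * r = 25.15^2 * 0.58 = 366.8630

366.8630 m/s^2


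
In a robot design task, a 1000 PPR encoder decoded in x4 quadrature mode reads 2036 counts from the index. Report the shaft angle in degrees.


angle = counts * 360 / (PPR*4) = 2036 * 360 / 4000 = 183.2400

183.2400 degrees


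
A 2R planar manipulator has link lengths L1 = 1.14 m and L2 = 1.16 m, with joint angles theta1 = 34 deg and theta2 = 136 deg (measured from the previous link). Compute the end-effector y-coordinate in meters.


y = L1*sin(th1) + L2*sin(th1+th2) = 1.14*sin(34 deg) + 1.16*sin(170 deg) = 0.8389

0.8389 m


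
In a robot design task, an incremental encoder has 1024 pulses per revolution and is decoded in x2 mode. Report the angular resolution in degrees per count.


resolution = 360 / (PPR * 2) = 360 / 2048 = 0.1758

0.1758 degrees


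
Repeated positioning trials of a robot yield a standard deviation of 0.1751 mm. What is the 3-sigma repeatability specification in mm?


repeatability = 3*sigma = 3*0.1751 = 0.5253

0.5253 mm


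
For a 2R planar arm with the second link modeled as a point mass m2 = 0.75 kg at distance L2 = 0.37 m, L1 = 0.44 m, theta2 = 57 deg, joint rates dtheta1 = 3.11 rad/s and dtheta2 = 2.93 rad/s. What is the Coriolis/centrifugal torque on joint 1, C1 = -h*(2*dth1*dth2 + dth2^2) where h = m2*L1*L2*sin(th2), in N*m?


h = m2*L1*L2*sin(th2) = 0.75*0.44*0.37*sin(57 deg) = 0.102402
C1 = -h*(2*3.11*2.93 + 2.93^2) = -0.102402*26.8095 = -2.7453

-2.7453 N*m


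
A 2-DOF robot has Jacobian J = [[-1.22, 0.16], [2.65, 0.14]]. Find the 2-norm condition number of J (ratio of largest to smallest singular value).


JJ^T eigenvalues: trace(JJ^T) = 8.5561, det(JJ^T) = det(J)^2 = 0.35378704
s_max^2 = (8.5561 + sqrt(71.79169905))/2 = 8.51454912
s_min^2 = (8.5561 - sqrt(71.79169905))/2 = 0.04155088
kappa = s_max/s_min = sqrt(8.51454912/0.04155088) = 14.3150

14.3150


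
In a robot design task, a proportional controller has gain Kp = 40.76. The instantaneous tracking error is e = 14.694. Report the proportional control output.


u_P = Kp * e = 40.76 * 14.694 = 598.9274

598.9274


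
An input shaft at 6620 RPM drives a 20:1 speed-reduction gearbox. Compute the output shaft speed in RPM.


omega_out = omega_in / N = 6620 / 20 = 331.0000

331.0000 RPM


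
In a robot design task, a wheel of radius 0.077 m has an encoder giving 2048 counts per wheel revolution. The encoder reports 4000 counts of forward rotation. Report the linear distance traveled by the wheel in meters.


revs = 4000/2048 = 1.953125
d = revs * 2*pi*r = 1.953125 * 2*pi*0.077 = 0.9449

0.9449 m


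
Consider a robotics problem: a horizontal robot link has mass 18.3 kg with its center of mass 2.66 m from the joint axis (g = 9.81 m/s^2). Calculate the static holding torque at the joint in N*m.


tau = m*g*L = 18.3 * 9.81 * 2.66 = 477.5312

477.5312 N*m


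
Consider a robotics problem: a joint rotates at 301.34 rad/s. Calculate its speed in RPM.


RPM = 301.34 * 60/(2*pi) = 2877.5850

2877.5850 RPM


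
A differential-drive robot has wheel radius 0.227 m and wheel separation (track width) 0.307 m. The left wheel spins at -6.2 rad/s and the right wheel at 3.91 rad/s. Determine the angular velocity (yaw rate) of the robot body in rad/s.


omega = r*(wR - wL)/L = 0.227*(3.91 - (-6.2))/0.307 = 7.4755

7.4755 rad/s


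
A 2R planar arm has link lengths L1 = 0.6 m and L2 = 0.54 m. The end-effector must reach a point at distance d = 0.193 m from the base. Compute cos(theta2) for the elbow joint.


cos(th2) = (d^2 - L1^2 - L2^2)/(2*L1*L2) = (0.193^2 - 0.6^2 - 0.54^2)/(2*0.6*0.54) = -0.9481

-0.9481


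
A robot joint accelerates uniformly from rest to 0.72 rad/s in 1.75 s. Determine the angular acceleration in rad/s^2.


alpha = delta_omega / t = 0.72 / 1.75 = 0.4114

0.4114 rad/s^2


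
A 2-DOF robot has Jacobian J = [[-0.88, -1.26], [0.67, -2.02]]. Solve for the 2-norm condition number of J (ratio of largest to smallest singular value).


JJ^T eigenvalues: trace(JJ^T) = 6.8913, det(JJ^T) = det(J)^2 = 6.87383524
s_max^2 = (6.8913 + sqrt(19.99467473))/2 = 5.68142027
s_min^2 = (6.8913 - sqrt(19.99467473))/2 = 1.20987973
kappa = s_max/s_min = sqrt(5.68142027/1.20987973) = 2.1670

2.1670


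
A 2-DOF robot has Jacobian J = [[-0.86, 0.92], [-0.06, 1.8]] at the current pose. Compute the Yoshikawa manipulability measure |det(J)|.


det(J) = -0.86*1.8 - (0.92)*(-0.06) = -1.4928
|det(J)| = 1.4928

1.4928


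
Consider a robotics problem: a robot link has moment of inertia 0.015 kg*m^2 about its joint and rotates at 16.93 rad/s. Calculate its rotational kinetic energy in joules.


KE = (1/2)*I*omega^2 = 0.5*0.015*16.93^2 = 2.1497

2.1497 J


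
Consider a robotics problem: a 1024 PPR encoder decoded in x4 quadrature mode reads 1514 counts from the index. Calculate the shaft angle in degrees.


angle = counts * 360 / (PPR*4) = 1514 * 360 / 4096 = 133.0664

133.0664 degrees


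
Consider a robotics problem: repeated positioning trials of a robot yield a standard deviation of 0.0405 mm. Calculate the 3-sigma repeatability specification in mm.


repeatability = 3*sigma = 3*0.0405 = 0.1215

0.1215 mm


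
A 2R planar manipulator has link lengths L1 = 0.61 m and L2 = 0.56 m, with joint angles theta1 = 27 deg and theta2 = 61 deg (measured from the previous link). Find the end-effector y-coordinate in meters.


y = L1*sin(th1) + L2*sin(th1+th2) = 0.61*sin(27 deg) + 0.56*sin(88 deg) = 0.8366

0.8366 m


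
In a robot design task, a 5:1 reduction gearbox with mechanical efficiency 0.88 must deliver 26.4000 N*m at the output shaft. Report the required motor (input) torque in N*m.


tau_in = tau_out / (N * eta) = 26.4000 / (5 * 0.88) = 6.0000

6.0000 N*m


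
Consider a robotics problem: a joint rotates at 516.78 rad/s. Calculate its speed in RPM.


RPM = 516.78 * 60/(2*pi) = 4934.8855

4934.8855 RPM


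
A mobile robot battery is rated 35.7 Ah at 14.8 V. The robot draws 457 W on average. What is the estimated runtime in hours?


E = 35.7*14.8 = 528.3600 Wh
t = E/P = 528.3600/457 = 1.1561

1.1561 hours


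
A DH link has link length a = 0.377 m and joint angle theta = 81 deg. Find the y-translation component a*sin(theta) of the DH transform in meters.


a*sin(theta) = 0.377*sin(81 deg) = 0.3724

0.3724 m


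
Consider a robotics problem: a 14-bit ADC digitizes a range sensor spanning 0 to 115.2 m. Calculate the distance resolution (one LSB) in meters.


res = range / 2^n = 115.2/2^14 = 115.2/16384 = 0.0070

0.0070 m


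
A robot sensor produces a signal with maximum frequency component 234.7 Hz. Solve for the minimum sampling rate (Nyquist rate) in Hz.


f_s,min = 2*f_max = 2*234.7 = 469.4000

469.4000 Hz


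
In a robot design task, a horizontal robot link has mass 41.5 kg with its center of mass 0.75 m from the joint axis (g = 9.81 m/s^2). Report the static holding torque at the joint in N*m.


tau = m*g*L = 41.5 * 9.81 * 0.75 = 305.3363

305.3363 N*m


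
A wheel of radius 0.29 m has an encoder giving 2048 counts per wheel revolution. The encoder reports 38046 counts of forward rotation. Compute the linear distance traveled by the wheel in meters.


revs = 38046/2048 = 18.577148
d = revs * 2*pi*r = 18.577148 * 2*pi*0.29 = 33.8499

33.8499 m


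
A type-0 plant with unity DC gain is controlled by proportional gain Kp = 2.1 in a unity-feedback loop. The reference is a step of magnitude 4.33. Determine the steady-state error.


e_ss = R/(1 + Kp) = 4.33/(1 + 2.1) = 4.33/3.1000 = 1.3968

1.3968


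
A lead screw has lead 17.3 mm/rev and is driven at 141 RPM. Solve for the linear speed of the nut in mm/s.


v = lead * (RPM/60) = 17.3*141/60 = 40.6550

40.6550 mm/s


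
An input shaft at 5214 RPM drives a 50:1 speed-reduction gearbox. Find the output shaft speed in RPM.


omega_out = omega_in / N = 5214 / 50 = 104.2800

104.2800 RPM


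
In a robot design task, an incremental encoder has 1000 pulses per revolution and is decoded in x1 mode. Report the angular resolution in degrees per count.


resolution = 360 / (PPR * 1) = 360 / 1000 = 0.3600

0.3600 degrees


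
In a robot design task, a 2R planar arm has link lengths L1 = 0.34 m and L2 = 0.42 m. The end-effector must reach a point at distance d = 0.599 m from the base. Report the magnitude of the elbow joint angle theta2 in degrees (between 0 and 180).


cos(th2) = (d^2 - L1^2 - L2^2)/(2*L1*L2) = (0.599^2 - 0.34^2 - 0.42^2)/(2*0.34*0.42) = 0.23389706
th2 = acos(0.23389706) = 76.4734 deg

76.4734 degrees


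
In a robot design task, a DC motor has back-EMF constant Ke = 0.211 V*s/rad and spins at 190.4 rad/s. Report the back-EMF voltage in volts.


V_emf = Ke * omega = 0.211*190.4 = 40.1744

40.1744 V


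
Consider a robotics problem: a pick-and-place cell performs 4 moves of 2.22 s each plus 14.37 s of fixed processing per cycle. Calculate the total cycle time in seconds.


T = 4*2.22 + 14.37 = 23.2500

23.2500 s


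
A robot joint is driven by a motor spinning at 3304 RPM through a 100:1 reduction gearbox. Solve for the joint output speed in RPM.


omega_joint = omega_motor / N = 3304 / 100 = 33.0400

33.0400 RPM


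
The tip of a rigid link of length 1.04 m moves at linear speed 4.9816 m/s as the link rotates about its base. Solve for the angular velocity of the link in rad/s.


omega = v / L = 4.9816 / 1.04 = 4.7900

4.7900 rad/s


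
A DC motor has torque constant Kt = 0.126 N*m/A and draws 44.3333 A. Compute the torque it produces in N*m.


tau = Kt * I = 0.126*44.3333 = 5.5860

5.5860 N*m


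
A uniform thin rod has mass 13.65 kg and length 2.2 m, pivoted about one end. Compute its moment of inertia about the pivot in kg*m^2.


I = (1/3)*m*L^2 = (1/3)*13.65*2.2^2 = 22.0220

22.0220 kg*m^2


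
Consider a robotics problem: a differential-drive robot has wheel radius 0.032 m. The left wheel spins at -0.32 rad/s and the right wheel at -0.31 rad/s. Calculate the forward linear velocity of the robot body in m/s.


v = r*(wR + wL)/2 = 0.032*(-0.31 + -0.32)/2 = -0.0101

-0.0101 m/s


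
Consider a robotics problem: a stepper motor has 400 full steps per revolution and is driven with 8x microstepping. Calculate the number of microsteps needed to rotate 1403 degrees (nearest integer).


step_size = 360/(400*8) = 360/3200 = 0.112500 deg
n = 1403/(360/3200) = 1403*3200/360 = 12471.1111 -> 12471

12471 steps


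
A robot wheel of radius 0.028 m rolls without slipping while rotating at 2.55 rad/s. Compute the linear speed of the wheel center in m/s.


v = omega * r = 2.55 * 0.028 = 0.0714

0.0714 m/s


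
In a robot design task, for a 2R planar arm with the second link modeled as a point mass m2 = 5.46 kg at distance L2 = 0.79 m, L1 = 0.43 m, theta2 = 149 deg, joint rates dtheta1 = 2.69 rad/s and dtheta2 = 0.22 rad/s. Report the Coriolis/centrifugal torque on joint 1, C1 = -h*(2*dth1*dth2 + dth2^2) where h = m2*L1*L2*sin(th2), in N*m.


h = m2*L1*L2*sin(th2) = 5.46*0.43*0.79*sin(149 deg) = 0.955273
C1 = -h*(2*2.69*0.22 + 0.22^2) = -0.955273*1.2320 = -1.1769

-1.1769 N*m


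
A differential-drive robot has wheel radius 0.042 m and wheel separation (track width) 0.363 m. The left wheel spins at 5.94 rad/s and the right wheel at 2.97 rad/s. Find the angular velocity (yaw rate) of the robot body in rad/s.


omega = r*(wR - wL)/L = 0.042*(2.97 - (5.94))/0.363 = -0.3436

-0.3436 rad/s


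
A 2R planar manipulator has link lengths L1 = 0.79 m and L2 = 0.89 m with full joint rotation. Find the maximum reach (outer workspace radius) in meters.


r_max = L1 + L2 = 0.79 + 0.89 = 1.6800

1.6800 m


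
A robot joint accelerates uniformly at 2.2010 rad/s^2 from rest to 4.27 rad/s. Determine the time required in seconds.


t = delta_omega / alpha = 4.27 / 2.2010 = 1.9400

1.9400 s


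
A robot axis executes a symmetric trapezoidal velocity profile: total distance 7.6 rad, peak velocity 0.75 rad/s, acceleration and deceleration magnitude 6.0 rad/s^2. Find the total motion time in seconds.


t_acc = v/a = 0.75/6.0 = 0.125000 s
d_acc = v^2/(2a) = 0.046875 rad (each ramp)
d_cruise = 7.6 - 2*0.046875 = 7.506250 rad
t_cruise = 7.506250/0.75 = 10.008333 s
t_total = 2*0.125000 + 10.008333 = 10.2583

10.2583 s


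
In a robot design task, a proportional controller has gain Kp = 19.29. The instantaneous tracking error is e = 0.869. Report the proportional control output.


u_P = Kp * e = 19.29 * 0.869 = 16.7630

16.7630


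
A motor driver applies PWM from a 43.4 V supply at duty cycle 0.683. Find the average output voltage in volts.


V_avg = V_supply * D = 43.4*0.683 = 29.6422

29.6422 V


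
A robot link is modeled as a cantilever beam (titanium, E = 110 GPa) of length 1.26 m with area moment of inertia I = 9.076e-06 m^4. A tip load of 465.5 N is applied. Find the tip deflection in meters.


delta = F*L^3/(3*E*I) = 465.5*1.26^3/(3*1.100e+11*9.076e-06)
      = 931.175028/2995080 = 3.1090e-04

3.1090e-04 m


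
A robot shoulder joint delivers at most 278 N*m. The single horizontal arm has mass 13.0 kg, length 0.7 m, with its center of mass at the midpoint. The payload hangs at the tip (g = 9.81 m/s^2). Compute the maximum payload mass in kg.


tau_arm = m_arm*g*(L/2) = 13.0*9.81*0.7/2 = 44.6355 N*m
tau_payload = tau_max - tau_arm = 278 - 44.6355 = 233.3645
m_payload = tau_payload / (g*L) = 233.3645 / (9.81*0.7) = 33.9835

33.9835 kg


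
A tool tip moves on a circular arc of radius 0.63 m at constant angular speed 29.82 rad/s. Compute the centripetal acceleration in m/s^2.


a_c = omega^2 * r = 29.82^2 * 0.63 = 560.2164

560.2164 m/s^2


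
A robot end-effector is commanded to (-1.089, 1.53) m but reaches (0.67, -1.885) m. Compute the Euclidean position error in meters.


dx = 0.67 - (-1.089) = 1.7590, dy = -1.885 - (1.53) = -3.4150
err = sqrt(3.094081 + 11.662225) = 3.8414

3.8414 m


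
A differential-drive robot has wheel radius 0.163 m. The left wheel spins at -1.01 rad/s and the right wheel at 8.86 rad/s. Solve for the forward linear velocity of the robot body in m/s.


v = r*(wR + wL)/2 = 0.163*(8.86 + -1.01)/2 = 0.6398

0.6398 m/s


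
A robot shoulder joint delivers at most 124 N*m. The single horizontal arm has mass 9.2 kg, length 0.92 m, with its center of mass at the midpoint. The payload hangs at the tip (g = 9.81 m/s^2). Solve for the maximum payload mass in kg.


tau_arm = m_arm*g*(L/2) = 9.2*9.81*0.92/2 = 41.5159 N*m
tau_payload = tau_max - tau_arm = 124 - 41.5159 = 82.4841
m_payload = tau_payload / (g*L) = 82.4841 / (9.81*0.92) = 9.1393

9.1393 kg


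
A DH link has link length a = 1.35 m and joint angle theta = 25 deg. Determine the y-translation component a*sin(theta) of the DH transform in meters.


a*sin(theta) = 1.35*sin(25 deg) = 0.5705

0.5705 m


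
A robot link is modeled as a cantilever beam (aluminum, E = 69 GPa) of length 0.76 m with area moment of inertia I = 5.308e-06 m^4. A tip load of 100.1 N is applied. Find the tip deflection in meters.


delta = F*L^3/(3*E*I) = 100.1*0.76^3/(3*6.900e+10*5.308e-06)
      = 43.9414976/1098756 = 3.9992e-05

3.9992e-05 m


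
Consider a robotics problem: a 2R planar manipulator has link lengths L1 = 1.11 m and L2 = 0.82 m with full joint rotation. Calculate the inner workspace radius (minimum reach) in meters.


r_min = |L1 - L2| = |1.11 - 0.82| = 0.2900

0.2900 m


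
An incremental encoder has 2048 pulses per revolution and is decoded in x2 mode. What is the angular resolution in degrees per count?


resolution = 360 / (PPR * 2) = 360 / 4096 = 0.0879

0.0879 degrees


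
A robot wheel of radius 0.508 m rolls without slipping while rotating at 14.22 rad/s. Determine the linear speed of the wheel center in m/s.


v = omega * r = 14.22 * 0.508 = 7.2238

7.2238 m/s


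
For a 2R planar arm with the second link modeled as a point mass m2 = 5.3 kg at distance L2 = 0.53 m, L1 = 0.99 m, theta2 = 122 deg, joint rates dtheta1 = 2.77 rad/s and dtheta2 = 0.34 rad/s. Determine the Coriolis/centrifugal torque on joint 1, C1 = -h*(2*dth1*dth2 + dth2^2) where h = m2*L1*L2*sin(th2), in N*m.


h = m2*L1*L2*sin(th2) = 5.3*0.99*0.53*sin(122 deg) = 2.358345
C1 = -h*(2*2.77*0.34 + 0.34^2) = -2.358345*1.9992 = -4.7148

-4.7148 N*m


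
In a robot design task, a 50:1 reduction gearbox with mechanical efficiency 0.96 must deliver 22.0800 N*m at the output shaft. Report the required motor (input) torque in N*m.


tau_in = tau_out / (N * eta) = 22.0800 / (50 * 0.96) = 0.4600

0.4600 N*m


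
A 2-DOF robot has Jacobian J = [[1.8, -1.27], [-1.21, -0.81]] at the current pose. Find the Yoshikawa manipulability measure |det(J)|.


det(J) = 1.8*-0.81 - (-1.27)*(-1.21) = -2.9947
|det(J)| = 2.9947

2.9947


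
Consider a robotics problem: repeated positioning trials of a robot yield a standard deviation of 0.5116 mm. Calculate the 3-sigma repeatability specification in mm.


repeatability = 3*sigma = 3*0.5116 = 1.5348

1.5348 mm


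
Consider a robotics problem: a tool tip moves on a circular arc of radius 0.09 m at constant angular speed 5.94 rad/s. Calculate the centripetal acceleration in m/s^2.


a_c = omega^2 * r = 5.94^2 * 0.09 = 3.1755

3.1755 m/s^2


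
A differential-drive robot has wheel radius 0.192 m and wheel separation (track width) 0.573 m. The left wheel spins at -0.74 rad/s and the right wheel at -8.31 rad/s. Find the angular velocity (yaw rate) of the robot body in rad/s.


omega = r*(wR - wL)/L = 0.192*(-8.31 - (-0.74))/0.573 = -2.5365

-2.5365 rad/s


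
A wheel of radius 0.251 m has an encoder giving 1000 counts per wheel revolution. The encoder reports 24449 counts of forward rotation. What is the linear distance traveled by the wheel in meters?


revs = 24449/1000 = 24.449000
d = revs * 2*pi*r = 24.449000 * 2*pi*0.251 = 38.5580

38.5580 m


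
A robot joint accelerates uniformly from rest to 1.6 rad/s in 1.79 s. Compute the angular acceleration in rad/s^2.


alpha = delta_omega / t = 1.6 / 1.79 = 0.8939

0.8939 rad/s^2


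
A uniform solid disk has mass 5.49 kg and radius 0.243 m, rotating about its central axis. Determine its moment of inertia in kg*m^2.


I = (1/2)*m*R^2 = 0.5*5.49*0.243^2 = 0.1621

0.1621 kg*m^2


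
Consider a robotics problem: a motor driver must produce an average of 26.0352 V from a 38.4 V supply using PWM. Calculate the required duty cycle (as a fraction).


D = V_avg/V_supply = 26.0352/38.4 = 0.6780

0.6780


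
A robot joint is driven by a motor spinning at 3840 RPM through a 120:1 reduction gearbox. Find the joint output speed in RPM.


omega_joint = omega_motor / N = 3840 / 120 = 32.0000

32.0000 RPM


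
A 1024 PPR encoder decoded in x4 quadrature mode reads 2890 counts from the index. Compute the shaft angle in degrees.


angle = counts * 360 / (PPR*4) = 2890 * 360 / 4096 = 254.0039

254.0039 degrees


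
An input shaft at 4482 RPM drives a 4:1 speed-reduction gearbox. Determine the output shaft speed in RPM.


omega_out = omega_in / N = 4482 / 4 = 1120.5000

1120.5000 RPM


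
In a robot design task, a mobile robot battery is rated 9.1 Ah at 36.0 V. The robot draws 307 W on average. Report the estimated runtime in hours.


E = 9.1*36.0 = 327.6000 Wh
t = E/P = 327.6000/307 = 1.0671

1.0671 hours


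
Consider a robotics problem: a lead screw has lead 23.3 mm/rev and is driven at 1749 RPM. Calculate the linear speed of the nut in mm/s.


v = lead * (RPM/60) = 23.3*1749/60 = 679.1950

679.1950 mm/s


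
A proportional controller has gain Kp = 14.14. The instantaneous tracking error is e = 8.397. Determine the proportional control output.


u_P = Kp * e = 14.14 * 8.397 = 118.7336

118.7336


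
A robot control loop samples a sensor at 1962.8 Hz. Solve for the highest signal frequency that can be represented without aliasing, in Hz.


f_max = f_s/2 = 1962.8/2 = 981.4000

981.4000 Hz


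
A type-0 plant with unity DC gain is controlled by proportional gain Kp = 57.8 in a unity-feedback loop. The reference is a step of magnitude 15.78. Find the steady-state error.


e_ss = R/(1 + Kp) = 15.78/(1 + 57.8) = 15.78/58.8000 = 0.2684

0.2684


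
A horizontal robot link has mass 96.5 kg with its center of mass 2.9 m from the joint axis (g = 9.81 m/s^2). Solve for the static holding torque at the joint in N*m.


tau = m*g*L = 96.5 * 9.81 * 2.9 = 2745.3285

2745.3285 N*m


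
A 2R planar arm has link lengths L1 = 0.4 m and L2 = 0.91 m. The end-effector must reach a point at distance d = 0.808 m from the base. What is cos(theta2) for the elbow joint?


cos(th2) = (d^2 - L1^2 - L2^2)/(2*L1*L2) = (0.808^2 - 0.4^2 - 0.91^2)/(2*0.4*0.91) = -0.4605

-0.4605


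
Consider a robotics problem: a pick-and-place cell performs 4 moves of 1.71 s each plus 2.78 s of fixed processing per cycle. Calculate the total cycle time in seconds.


T = 4*1.71 + 2.78 = 9.6200

9.6200 s


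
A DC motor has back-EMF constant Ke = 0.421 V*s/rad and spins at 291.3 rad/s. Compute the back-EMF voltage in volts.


V_emf = Ke * omega = 0.421*291.3 = 122.6373

122.6373 V


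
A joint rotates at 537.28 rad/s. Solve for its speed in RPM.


RPM = 537.28 * 60/(2*pi) = 5130.6461

5130.6461 RPM


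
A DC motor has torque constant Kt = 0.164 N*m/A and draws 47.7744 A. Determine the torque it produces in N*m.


tau = Kt * I = 0.164*47.7744 = 7.8350

7.8350 N*m


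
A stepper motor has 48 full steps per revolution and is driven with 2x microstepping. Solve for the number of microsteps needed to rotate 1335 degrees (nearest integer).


step_size = 360/(48*2) = 360/96 = 3.750000 deg
n = 1335/(360/96) = 1335*96/360 = 356

356 steps


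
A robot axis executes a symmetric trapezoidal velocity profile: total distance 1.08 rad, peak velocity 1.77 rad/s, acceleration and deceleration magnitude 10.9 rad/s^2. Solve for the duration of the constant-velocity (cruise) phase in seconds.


t_acc = v/a = 0.162385 s, d_acc = v^2/(2a) = 0.143711 rad each
d_cruise = 1.08 - 2*0.143711 = 0.792578 rad
t_cruise = d_cruise/v = 0.792578/1.77 = 0.4478

0.4478 s


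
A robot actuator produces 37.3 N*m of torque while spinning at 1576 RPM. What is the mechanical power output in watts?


omega = 1576 * 2*pi/60 = 165.038334 rad/s
P = tau * omega = 37.3 * 165.038334 = 6155.9299

6155.9299 W


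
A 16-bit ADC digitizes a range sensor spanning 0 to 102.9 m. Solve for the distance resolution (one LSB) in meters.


res = range / 2^n = 102.9/2^16 = 102.9/65536 = 0.0016

0.0016 m


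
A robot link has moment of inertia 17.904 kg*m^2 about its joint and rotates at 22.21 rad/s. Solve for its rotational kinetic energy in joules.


KE = (1/2)*I*omega^2 = 0.5*17.904*22.21^2 = 4415.8793

4415.8793 J


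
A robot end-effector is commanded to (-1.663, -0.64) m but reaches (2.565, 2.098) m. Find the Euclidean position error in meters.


dx = 2.565 - (-1.663) = 4.2280, dy = 2.098 - (-0.64) = 2.7380
err = sqrt(17.875984 + 7.496644) = 5.0371

5.0371 m


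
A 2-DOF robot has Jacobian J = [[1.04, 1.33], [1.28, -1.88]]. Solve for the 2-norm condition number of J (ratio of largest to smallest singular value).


JJ^T eigenvalues: trace(JJ^T) = 8.0233, det(JJ^T) = det(J)^2 = 13.37803776
s_max^2 = (8.0233 + sqrt(10.86119185))/2 = 5.65946612
s_min^2 = (8.0233 - sqrt(10.86119185))/2 = 2.36383388
kappa = s_max/s_min = sqrt(5.65946612/2.36383388) = 1.5473

1.5473


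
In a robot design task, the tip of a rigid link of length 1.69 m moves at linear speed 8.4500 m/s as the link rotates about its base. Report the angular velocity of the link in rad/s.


omega = v / L = 8.4500 / 1.69 = 5.0000

5.0000 rad/s
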